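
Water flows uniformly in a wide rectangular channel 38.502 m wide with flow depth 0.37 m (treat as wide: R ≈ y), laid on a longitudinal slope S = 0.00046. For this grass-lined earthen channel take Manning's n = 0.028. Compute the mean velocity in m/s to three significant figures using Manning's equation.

A = b·y = 38.502 × 0.37 = 14.25 m²
Wide channel: R ≈ y = 0.37 m
Q = (1/n)·A·R^(2/3)·S^(1/2) = (1/0.028) × 14.25 × 0.3700^(2/3) × 0.00046^(1/2) = 5.624 m³/s
V = Q/A = 5.624/14.25 = 0.3948 m/s

0.395 m/s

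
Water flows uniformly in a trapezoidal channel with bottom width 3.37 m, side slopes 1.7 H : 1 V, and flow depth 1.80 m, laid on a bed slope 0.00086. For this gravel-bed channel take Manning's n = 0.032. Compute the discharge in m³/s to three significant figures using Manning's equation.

A = (b + z·y)·y = (3.37 + 1.7×1.80)×1.80 = 11.57 m²
P = b + 2y√(1+z²) = 3.37 + 2×1.80×√(1+1.7²) = 10.47 m
R = A/P = 11.57/10.47 = 1.105 m
Q = (1/n)·A·R^(2/3)·S^(1/2) = (1/0.032) × 11.57 × 1.105^(2/3) × 0.00086^(1/2) = 11.34 m³/s

11.3 m³/s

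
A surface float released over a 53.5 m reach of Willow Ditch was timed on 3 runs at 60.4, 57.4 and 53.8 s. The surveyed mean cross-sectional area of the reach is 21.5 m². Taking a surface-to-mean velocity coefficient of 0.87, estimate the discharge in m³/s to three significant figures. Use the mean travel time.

17.5 m³/s

t̄ = (60.4 + 57.4 + 53.8) / 3 = 57.2 s
v_surface = L / t̄ = 53.5 / 57.2 = 0.9353 m/s
v_mean = 0.87 × 0.9353 = 0.8137 m/s
Q = A × v_mean = 21.5 × 0.8137 = 17.50 m³/s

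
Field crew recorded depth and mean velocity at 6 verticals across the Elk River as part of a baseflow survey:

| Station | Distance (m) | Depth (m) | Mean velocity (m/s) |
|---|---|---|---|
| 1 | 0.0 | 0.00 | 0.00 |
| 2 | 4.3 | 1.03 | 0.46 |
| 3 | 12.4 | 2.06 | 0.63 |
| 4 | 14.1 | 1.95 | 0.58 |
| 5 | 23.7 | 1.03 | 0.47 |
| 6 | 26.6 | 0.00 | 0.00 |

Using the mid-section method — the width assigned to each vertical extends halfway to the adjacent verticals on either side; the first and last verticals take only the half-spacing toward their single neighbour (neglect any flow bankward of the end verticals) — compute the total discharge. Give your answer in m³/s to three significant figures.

w_2 = (12.4 − 0.0)/2 = 6.2 m; q_2 = 0.46 × 1.03 × 6.2 = 2.938 m³/s
w_3 = (14.1 − 4.3)/2 = 4.9 m; q_3 = 0.63 × 2.06 × 4.9 = 6.359 m³/s
w_4 = (23.7 − 12.4)/2 = 5.65 m; q_4 = 0.58 × 1.95 × 5.65 = 6.390 m³/s
w_5 = (26.6 − 14.1)/2 = 6.25 m; q_5 = 0.47 × 1.03 × 6.25 = 3.026 m³/s
Stations 1, 6 contribute zero (depth or velocity is 0).
Q = Σ qᵢ = 18.71 m³/s

18.7 m³/s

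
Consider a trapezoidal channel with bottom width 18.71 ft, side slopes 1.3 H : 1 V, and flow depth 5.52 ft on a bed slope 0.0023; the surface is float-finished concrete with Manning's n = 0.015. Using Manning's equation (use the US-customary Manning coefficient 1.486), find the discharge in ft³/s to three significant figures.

1680 ft³/s

A = (b + z·y)·y = (18.71 + 1.3×5.52)×5.52 = 142.9 ft²
P = b + 2y√(1+z²) = 18.71 + 2×5.52×√(1+1.3²) = 36.82 ft
R = A/P = 142.9/36.82 = 3.881 ft
Q = (1.486/n)·A·R^(2/3)·S^(1/2) = (1.486/0.015) × 142.9 × 3.881^(2/3) × 0.0023^(1/2) = 1677 ft³/s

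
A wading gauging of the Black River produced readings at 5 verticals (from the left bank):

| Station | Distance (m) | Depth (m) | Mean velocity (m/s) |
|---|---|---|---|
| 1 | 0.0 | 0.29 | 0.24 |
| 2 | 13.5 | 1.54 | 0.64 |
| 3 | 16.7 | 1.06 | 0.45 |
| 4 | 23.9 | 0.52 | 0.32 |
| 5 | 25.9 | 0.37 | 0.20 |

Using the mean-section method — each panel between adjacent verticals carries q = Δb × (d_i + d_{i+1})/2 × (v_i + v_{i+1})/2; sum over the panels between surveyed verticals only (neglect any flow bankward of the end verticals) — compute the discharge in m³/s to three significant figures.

10.1 m³/s

Panel 1-2: Δb = 13.5 m, d̄ = (0.29+1.54)/2 = 0.915, v̄ = (0.24+0.64)/2 = 0.44 → q = 13.5×0.915×0.44 = 5.435 m³/s
Panel 2-3: Δb = 3.2 m, d̄ = (1.54+1.06)/2 = 1.3, v̄ = (0.64+0.45)/2 = 0.545 → q = 3.2×1.3×0.545 = 2.267 m³/s
Panel 3-4: Δb = 7.2 m, d̄ = (1.06+0.52)/2 = 0.79, v̄ = (0.45+0.32)/2 = 0.385 → q = 7.2×0.79×0.385 = 2.190 m³/s
Panel 4-5: Δb = 2 m, d̄ = (0.52+0.37)/2 = 0.445, v̄ = (0.32+0.20)/2 = 0.26 → q = 2×0.445×0.26 = 0.2314 m³/s
Q = Σ q = 10.12 m³/s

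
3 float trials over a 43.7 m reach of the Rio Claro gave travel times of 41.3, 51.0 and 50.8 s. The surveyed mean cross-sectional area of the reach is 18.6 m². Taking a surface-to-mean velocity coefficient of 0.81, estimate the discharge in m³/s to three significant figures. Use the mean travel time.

t̄ = (41.3 + 51.0 + 50.8) / 3 = 47.7 s
v_surface = L / t̄ = 43.7 / 47.7 = 0.9161 m/s
v_mean = 0.81 × 0.9161 = 0.7421 m/s
Q = A × v_mean = 18.6 × 0.7421 = 13.80 m³/s

13.8 m³/s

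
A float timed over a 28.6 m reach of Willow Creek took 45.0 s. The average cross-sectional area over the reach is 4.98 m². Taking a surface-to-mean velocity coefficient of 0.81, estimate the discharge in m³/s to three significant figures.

v_surface = L / t̄ = 28.6 / 45 = 0.6356 m/s
v_mean = 0.81 × 0.6356 = 0.5148 m/s
Q = A × v_mean = 4.98 × 0.5148 = 2.564 m³/s

2.56 m³/s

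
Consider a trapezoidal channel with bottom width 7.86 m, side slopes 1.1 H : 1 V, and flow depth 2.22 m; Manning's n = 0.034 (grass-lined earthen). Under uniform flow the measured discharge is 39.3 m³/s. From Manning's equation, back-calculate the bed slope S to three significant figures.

A = (b + z·y)·y = (7.86 + 1.1×2.22)×2.22 = 22.87 m²
P = b + 2y√(1+z²) = 7.86 + 2×2.22×√(1+1.1²) = 14.46 m
R = A/P = 22.87/14.46 = 1.582 m
S = (Q·n / (1·A·R^(2/3)))² = (39.3×0.034 / (1×22.87×1.357))² = 0.001852

0.00185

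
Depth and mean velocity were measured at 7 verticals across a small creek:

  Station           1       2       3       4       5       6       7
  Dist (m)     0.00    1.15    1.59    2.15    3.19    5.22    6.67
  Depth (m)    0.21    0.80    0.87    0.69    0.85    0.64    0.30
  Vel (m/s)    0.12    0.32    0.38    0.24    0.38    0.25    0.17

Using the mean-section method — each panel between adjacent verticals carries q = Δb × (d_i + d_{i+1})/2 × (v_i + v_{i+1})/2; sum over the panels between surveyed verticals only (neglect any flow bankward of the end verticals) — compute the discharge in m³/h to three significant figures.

Panel 1-2: Δb = 1.15 m, d̄ = (0.21+0.80)/2 = 0.505, v̄ = (0.12+0.32)/2 = 0.22 → q = 1.15×0.505×0.22 = 0.1278 m³/s
Panel 2-3: Δb = 0.44 m, d̄ = (0.80+0.87)/2 = 0.835, v̄ = (0.32+0.38)/2 = 0.35 → q = 0.44×0.835×0.35 = 0.1286 m³/s
Panel 3-4: Δb = 0.56 m, d̄ = (0.87+0.69)/2 = 0.78, v̄ = (0.38+0.24)/2 = 0.31 → q = 0.56×0.78×0.31 = 0.1354 m³/s
Panel 4-5: Δb = 1.04 m, d̄ = (0.69+0.85)/2 = 0.77, v̄ = (0.24+0.38)/2 = 0.31 → q = 1.04×0.77×0.31 = 0.2482 m³/s
Panel 5-6: Δb = 2.03 m, d̄ = (0.85+0.64)/2 = 0.745, v̄ = (0.38+0.25)/2 = 0.315 → q = 2.03×0.745×0.315 = 0.4764 m³/s
Panel 6-7: Δb = 1.45 m, d̄ = (0.64+0.30)/2 = 0.47, v̄ = (0.25+0.17)/2 = 0.21 → q = 1.45×0.47×0.21 = 0.1431 m³/s
Q = Σ q = 1.260 m³/s
= 1.260 × 3600 = 4534 m³/h

4530 m³/h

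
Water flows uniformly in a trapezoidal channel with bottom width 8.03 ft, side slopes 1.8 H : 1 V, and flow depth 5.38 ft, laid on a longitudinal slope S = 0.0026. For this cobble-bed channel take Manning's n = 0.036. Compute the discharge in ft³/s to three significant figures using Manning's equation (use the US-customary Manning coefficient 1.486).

A = (b + z·y)·y = (8.03 + 1.8×5.38)×5.38 = 95.30 ft²
P = b + 2y√(1+z²) = 8.03 + 2×5.38×√(1+1.8²) = 30.19 ft
R = A/P = 95.30/30.19 = 3.157 ft
Q = (1.486/n)·A·R^(2/3)·S^(1/2) = (1.486/0.036) × 95.30 × 3.157^(2/3) × 0.0026^(1/2) = 431.7 ft³/s

432 ft³/s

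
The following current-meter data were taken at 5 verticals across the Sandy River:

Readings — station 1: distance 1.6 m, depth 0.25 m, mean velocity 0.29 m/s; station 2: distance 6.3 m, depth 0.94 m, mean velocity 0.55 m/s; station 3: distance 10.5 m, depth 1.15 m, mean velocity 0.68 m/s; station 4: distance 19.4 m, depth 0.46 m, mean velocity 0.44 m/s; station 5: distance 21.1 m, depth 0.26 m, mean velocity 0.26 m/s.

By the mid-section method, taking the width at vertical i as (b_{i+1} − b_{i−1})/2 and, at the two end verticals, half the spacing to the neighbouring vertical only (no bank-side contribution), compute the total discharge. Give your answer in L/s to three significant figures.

w_1 = (6.3 − 1.6)/2 = 2.35 m; q_1 = 0.29 × 0.25 × 2.35 = 0.1704 m³/s
w_2 = (10.5 − 1.6)/2 = 4.45 m; q_2 = 0.55 × 0.94 × 4.45 = 2.301 m³/s
w_3 = (19.4 − 6.3)/2 = 6.55 m; q_3 = 0.68 × 1.15 × 6.55 = 5.122 m³/s
w_4 = (21.1 − 10.5)/2 = 5.3 m; q_4 = 0.44 × 0.46 × 5.3 = 1.073 m³/s
w_5 = (21.1 − 19.4)/2 = 0.85 m; q_5 = 0.26 × 0.26 × 0.85 = 0.05746 m³/s
Q = Σ qᵢ = 8.723 m³/s
= 8.723 × 1000 = 8723 L/s

8720 L/s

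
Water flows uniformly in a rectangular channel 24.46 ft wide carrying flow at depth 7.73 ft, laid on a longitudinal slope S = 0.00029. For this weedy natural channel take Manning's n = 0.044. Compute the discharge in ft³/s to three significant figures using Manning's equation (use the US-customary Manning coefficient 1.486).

307 ft³/s

A = b·y = 24.46 × 7.73 = 189.1 ft²
P = b + 2y = 24.46 + 2×7.73 = 39.92 ft
R = A/P = 189.1/39.92 = 4.736 ft
Q = (1.486/n)·A·R^(2/3)·S^(1/2) = (1.486/0.044) × 189.1 × 4.736^(2/3) × 0.00029^(1/2) = 306.7 ft³/s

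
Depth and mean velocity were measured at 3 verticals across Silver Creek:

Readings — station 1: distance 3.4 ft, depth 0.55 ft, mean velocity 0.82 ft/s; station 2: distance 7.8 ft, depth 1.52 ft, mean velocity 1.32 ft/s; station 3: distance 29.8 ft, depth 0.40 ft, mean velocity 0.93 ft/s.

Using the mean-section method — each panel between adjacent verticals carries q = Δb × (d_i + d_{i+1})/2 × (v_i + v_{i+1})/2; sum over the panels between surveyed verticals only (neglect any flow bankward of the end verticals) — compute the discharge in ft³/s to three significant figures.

28.6 ft³/s

Panel 1-2: Δb = 4.4 ft, d̄ = (0.55+1.52)/2 = 1.035, v̄ = (0.82+1.32)/2 = 1.07 → q = 4.4×1.035×1.07 = 4.873 ft³/s
Panel 2-3: Δb = 22 ft, d̄ = (1.52+0.40)/2 = 0.96, v̄ = (1.32+0.93)/2 = 1.125 → q = 22×0.96×1.125 = 23.76 ft³/s
Q = Σ q = 28.63 ft³/s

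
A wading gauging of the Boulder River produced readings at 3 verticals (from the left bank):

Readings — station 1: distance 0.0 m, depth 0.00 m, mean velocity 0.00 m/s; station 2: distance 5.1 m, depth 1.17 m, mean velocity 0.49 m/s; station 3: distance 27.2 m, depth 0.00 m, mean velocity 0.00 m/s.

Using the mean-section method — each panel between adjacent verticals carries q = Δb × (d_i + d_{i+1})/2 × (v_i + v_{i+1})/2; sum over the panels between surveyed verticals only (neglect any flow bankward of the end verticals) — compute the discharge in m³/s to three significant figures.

Panel 1-2: Δb = 5.1 m, d̄ = (0.00+1.17)/2 = 0.585, v̄ = (0.00+0.49)/2 = 0.245 → q = 5.1×0.585×0.245 = 0.7310 m³/s
Panel 2-3: Δb = 22.1 m, d̄ = (1.17+0.00)/2 = 0.585, v̄ = (0.49+0.00)/2 = 0.245 → q = 22.1×0.585×0.245 = 3.167 m³/s
Q = Σ q = 3.898 m³/s

3.90 m³/s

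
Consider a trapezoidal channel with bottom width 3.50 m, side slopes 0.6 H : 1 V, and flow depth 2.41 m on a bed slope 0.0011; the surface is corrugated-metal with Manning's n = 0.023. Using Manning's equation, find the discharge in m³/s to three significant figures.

20.5 m³/s

A = (b + z·y)·y = (3.50 + 0.6×2.41)×2.41 = 11.92 m²
P = b + 2y√(1+z²) = 3.50 + 2×2.41×√(1+0.6²) = 9.121 m
R = A/P = 11.92/9.121 = 1.307 m
Q = (1/n)·A·R^(2/3)·S^(1/2) = (1/0.023) × 11.92 × 1.307^(2/3) × 0.0011^(1/2) = 20.55 m³/s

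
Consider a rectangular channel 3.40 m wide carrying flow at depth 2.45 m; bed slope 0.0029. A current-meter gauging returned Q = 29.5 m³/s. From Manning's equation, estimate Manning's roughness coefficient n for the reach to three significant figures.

A = b·y = 3.40 × 2.45 = 8.330 m²
P = b + 2y = 3.40 + 2×2.45 = 8.300 m
R = A/P = 8.330/8.300 = 1.004 m
n = (1/Q)·A·R^(2/3)·S^(1/2) = (1/29.5) × 8.330 × 1.002 × 0.05385 = 0.01524

0.0152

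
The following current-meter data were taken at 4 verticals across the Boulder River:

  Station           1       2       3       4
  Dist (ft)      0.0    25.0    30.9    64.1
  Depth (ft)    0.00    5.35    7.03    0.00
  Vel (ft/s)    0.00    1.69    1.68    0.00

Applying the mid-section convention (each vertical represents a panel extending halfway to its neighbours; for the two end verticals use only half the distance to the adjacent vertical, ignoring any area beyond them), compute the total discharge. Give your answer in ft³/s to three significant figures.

w_2 = (30.9 − 0.0)/2 = 15.45 ft; q_2 = 1.69 × 5.35 × 15.45 = 139.7 ft³/s
w_3 = (64.1 − 25.0)/2 = 19.55 ft; q_3 = 1.68 × 7.03 × 19.55 = 230.9 ft³/s
Stations 1, 4 contribute zero (depth or velocity is 0).
Q = Σ qᵢ = 370.6 ft³/s

371 ft³/s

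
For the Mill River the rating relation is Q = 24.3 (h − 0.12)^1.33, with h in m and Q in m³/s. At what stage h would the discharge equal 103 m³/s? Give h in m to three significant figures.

3.08 m

h − h₀ = (Q/C)^(1/b) = (103/24.3)^(1/1.33) = 2.962 m
h = 0.12 + 2.962 = 3.082 m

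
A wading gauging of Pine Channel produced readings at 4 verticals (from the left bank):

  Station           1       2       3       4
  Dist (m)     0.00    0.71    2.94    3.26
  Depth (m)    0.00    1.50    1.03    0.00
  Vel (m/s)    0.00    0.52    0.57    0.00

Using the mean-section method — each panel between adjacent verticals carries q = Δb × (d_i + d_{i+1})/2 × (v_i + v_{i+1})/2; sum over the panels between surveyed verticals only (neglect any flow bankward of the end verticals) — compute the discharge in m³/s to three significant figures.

1.72 m³/s

Panel 1-2: Δb = 0.71 m, d̄ = (0.00+1.50)/2 = 0.75, v̄ = (0.00+0.52)/2 = 0.26 → q = 0.71×0.75×0.26 = 0.1385 m³/s
Panel 2-3: Δb = 2.23 m, d̄ = (1.50+1.03)/2 = 1.265, v̄ = (0.52+0.57)/2 = 0.545 → q = 2.23×1.265×0.545 = 1.537 m³/s
Panel 3-4: Δb = 0.32 m, d̄ = (1.03+0.00)/2 = 0.515, v̄ = (0.57+0.00)/2 = 0.285 → q = 0.32×0.515×0.285 = 0.04697 m³/s
Q = Σ q = 1.723 m³/s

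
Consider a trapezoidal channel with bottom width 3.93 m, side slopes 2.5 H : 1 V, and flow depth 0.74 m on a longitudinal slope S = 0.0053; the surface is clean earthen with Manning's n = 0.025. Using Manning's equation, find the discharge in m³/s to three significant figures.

A = (b + z·y)·y = (3.93 + 2.5×0.74)×0.74 = 4.277 m²
P = b + 2y√(1+z²) = 3.93 + 2×0.74×√(1+2.5²) = 7.915 m
R = A/P = 4.277/7.915 = 0.5404 m
Q = (1/n)·A·R^(2/3)·S^(1/2) = (1/0.025) × 4.277 × 0.5404^(2/3) × 0.0053^(1/2) = 8.263 m³/s

8.26 m³/s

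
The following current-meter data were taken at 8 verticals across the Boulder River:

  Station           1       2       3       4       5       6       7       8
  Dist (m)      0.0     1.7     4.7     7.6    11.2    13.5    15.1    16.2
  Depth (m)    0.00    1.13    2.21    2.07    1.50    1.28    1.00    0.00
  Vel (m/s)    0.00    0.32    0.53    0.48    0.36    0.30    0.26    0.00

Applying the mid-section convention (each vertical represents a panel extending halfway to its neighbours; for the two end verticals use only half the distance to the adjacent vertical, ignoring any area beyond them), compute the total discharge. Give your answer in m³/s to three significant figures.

10.2 m³/s

w_2 = (4.7 − 0.0)/2 = 2.35 m; q_2 = 0.32 × 1.13 × 2.35 = 0.8498 m³/s
w_3 = (7.6 − 1.7)/2 = 2.95 m; q_3 = 0.53 × 2.21 × 2.95 = 3.455 m³/s
w_4 = (11.2 − 4.7)/2 = 3.25 m; q_4 = 0.48 × 2.07 × 3.25 = 3.229 m³/s
w_5 = (13.5 − 7.6)/2 = 2.95 m; q_5 = 0.36 × 1.50 × 2.95 = 1.593 m³/s
w_6 = (15.1 − 11.2)/2 = 1.95 m; q_6 = 0.30 × 1.28 × 1.95 = 0.7488 m³/s
w_7 = (16.2 − 13.5)/2 = 1.35 m; q_7 = 0.26 × 1.00 × 1.35 = 0.3510 m³/s
Stations 1, 8 contribute zero (depth or velocity is 0).
Q = Σ qᵢ = 10.23 m³/s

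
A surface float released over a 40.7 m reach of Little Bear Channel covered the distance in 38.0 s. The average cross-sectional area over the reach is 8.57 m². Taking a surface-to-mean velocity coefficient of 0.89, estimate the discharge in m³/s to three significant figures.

8.17 m³/s

v_surface = L / t̄ = 40.7 / 38 = 1.071 m/s
v_mean = 0.89 × 1.071 = 0.9532 m/s
Q = A × v_mean = 8.57 × 0.9532 = 8.169 m³/s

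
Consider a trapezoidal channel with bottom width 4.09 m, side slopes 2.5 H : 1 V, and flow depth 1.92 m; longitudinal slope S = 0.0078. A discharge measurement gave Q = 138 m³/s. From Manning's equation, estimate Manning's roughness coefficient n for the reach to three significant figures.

A = (b + z·y)·y = (4.09 + 2.5×1.92)×1.92 = 17.07 m²
P = b + 2y√(1+z²) = 4.09 + 2×1.92×√(1+2.5²) = 14.43 m
R = A/P = 17.07/14.43 = 1.183 m
n = (1/Q)·A·R^(2/3)·S^(1/2) = (1/138) × 17.07 × 1.118 × 0.08832 = 0.01222

0.0122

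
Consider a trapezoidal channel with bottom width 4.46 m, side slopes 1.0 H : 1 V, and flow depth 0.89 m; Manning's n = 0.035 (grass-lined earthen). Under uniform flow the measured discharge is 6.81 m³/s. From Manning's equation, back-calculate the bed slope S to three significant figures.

0.00417

A = (b + z·y)·y = (4.46 + 1.0×0.89)×0.89 = 4.762 m²
P = b + 2y√(1+z²) = 4.46 + 2×0.89×√(1+1.0²) = 6.977 m
R = A/P = 4.762/6.977 = 0.6824 m
S = (Q·n / (1·A·R^(2/3)))² = (6.81×0.035 / (1×4.762×0.7751))² = 0.004171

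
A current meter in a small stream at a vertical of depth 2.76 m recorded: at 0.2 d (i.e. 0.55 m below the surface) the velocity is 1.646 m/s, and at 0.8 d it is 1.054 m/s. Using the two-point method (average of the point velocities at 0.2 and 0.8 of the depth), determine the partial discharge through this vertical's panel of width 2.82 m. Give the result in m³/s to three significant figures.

10.5 m³/s

v̄ = (1.646 + 1.054) / 2 = 1.350 m/s
q = v̄ × d × w = 1.350 × 2.76 × 2.82 = 10.51 m³/s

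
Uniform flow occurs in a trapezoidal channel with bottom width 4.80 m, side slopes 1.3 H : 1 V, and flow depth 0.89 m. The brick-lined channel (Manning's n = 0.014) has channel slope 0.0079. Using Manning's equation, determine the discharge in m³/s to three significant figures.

A = (b + z·y)·y = (4.80 + 1.3×0.89)×0.89 = 5.302 m²
P = b + 2y√(1+z²) = 4.80 + 2×0.89×√(1+1.3²) = 7.719 m
R = A/P = 5.302/7.719 = 0.6868 m
Q = (1/n)·A·R^(2/3)·S^(1/2) = (1/0.014) × 5.302 × 0.6868^(2/3) × 0.0079^(1/2) = 26.20 m³/s

26.2 m³/s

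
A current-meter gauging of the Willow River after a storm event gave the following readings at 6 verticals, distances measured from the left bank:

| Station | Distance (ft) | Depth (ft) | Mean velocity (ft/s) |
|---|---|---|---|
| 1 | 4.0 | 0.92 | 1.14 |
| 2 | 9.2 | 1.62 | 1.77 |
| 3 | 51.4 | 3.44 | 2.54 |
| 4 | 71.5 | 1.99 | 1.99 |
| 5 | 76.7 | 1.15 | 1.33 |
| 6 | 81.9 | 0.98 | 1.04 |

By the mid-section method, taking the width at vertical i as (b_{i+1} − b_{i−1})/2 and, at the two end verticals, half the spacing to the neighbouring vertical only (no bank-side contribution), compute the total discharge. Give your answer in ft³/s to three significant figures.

404 ft³/s

w_1 = (9.2 − 4.0)/2 = 2.6 ft; q_1 = 1.14 × 0.92 × 2.6 = 2.727 ft³/s
w_2 = (51.4 − 4.0)/2 = 23.7 ft; q_2 = 1.77 × 1.62 × 23.7 = 67.96 ft³/s
w_3 = (71.5 − 9.2)/2 = 31.15 ft; q_3 = 2.54 × 3.44 × 31.15 = 272.2 ft³/s
w_4 = (76.7 − 51.4)/2 = 12.65 ft; q_4 = 1.99 × 1.99 × 12.65 = 50.10 ft³/s
w_5 = (81.9 − 71.5)/2 = 5.2 ft; q_5 = 1.33 × 1.15 × 5.2 = 7.953 ft³/s
w_6 = (81.9 − 76.7)/2 = 2.6 ft; q_6 = 1.04 × 0.98 × 2.6 = 2.650 ft³/s
Q = Σ qᵢ = 403.6 ft³/s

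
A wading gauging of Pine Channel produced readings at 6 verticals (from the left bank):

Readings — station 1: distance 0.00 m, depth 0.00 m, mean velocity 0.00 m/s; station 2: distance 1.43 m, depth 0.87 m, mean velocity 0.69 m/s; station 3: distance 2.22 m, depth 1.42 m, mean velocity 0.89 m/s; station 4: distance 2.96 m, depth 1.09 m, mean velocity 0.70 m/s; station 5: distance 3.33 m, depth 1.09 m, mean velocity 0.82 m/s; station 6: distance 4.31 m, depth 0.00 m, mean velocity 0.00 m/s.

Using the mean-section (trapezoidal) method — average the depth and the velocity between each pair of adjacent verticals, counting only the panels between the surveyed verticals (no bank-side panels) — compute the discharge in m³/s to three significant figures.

Panel 1-2: Δb = 1.43 m, d̄ = (0.00+0.87)/2 = 0.435, v̄ = (0.00+0.69)/2 = 0.345 → q = 1.43×0.435×0.345 = 0.2146 m³/s
Panel 2-3: Δb = 0.79 m, d̄ = (0.87+1.42)/2 = 1.145, v̄ = (0.69+0.89)/2 = 0.79 → q = 0.79×1.145×0.79 = 0.7146 m³/s
Panel 3-4: Δb = 0.74 m, d̄ = (1.42+1.09)/2 = 1.255, v̄ = (0.89+0.70)/2 = 0.795 → q = 0.74×1.255×0.795 = 0.7383 m³/s
Panel 4-5: Δb = 0.37 m, d̄ = (1.09+1.09)/2 = 1.09, v̄ = (0.70+0.82)/2 = 0.76 → q = 0.37×1.09×0.76 = 0.3065 m³/s
Panel 5-6: Δb = 0.98 m, d̄ = (1.09+0.00)/2 = 0.545, v̄ = (0.82+0.00)/2 = 0.41 → q = 0.98×0.545×0.41 = 0.2190 m³/s
Q = Σ q = 2.193 m³/s

2.19 m³/s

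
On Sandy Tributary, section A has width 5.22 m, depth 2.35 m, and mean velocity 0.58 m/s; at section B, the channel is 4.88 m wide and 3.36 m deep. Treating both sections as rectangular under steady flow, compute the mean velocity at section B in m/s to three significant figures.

Q = A₁V₁ = (5.22×2.35) × 0.58 = 7.115 m³/s
A₂ = 4.88 × 3.36 = 16.40 m²
V₂ = Q/A₂ = 7.115/16.40 = 0.4339 m/s

0.434 m/s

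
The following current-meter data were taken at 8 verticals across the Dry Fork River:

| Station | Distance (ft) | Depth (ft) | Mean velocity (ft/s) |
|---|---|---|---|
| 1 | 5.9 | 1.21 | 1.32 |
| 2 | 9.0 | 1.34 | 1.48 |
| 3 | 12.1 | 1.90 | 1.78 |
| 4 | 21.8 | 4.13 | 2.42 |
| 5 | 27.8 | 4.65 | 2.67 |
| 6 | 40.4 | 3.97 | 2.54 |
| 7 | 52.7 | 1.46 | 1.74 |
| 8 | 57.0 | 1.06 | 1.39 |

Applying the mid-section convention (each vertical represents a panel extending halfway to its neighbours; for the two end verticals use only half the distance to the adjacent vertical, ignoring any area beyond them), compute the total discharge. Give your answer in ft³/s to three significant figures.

374 ft³/s

w_1 = (9.0 − 5.9)/2 = 1.55 ft; q_1 = 1.32 × 1.21 × 1.55 = 2.476 ft³/s
w_2 = (12.1 − 5.9)/2 = 3.1 ft; q_2 = 1.48 × 1.34 × 3.1 = 6.148 ft³/s
w_3 = (21.8 − 9.0)/2 = 6.4 ft; q_3 = 1.78 × 1.90 × 6.4 = 21.64 ft³/s
w_4 = (27.8 − 12.1)/2 = 7.85 ft; q_4 = 2.42 × 4.13 × 7.85 = 78.46 ft³/s
w_5 = (40.4 − 21.8)/2 = 9.3 ft; q_5 = 2.67 × 4.65 × 9.3 = 115.5 ft³/s
w_6 = (52.7 − 27.8)/2 = 12.45 ft; q_6 = 2.54 × 3.97 × 12.45 = 125.5 ft³/s
w_7 = (57.0 − 40.4)/2 = 8.3 ft; q_7 = 1.74 × 1.46 × 8.3 = 21.09 ft³/s
w_8 = (57.0 − 52.7)/2 = 2.15 ft; q_8 = 1.39 × 1.06 × 2.15 = 3.168 ft³/s
Q = Σ qᵢ = 374.0 ft³/s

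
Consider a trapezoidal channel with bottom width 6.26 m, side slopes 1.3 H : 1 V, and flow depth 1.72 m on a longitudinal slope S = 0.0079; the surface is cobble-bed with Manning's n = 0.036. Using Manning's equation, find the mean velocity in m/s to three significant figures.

A = (b + z·y)·y = (6.26 + 1.3×1.72)×1.72 = 14.61 m²
P = b + 2y√(1+z²) = 6.26 + 2×1.72×√(1+1.3²) = 11.90 m
R = A/P = 14.61/11.90 = 1.228 m
Q = (1/n)·A·R^(2/3)·S^(1/2) = (1/0.036) × 14.61 × 1.228^(2/3) × 0.0079^(1/2) = 41.37 m³/s
V = Q/A = 41.37/14.61 = 2.831 m/s

2.83 m/s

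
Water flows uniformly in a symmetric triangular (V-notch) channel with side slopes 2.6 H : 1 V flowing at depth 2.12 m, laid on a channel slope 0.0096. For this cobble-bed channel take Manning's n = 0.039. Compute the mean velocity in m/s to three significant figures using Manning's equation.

A = z·y² = 2.6×2.12² = 11.69 m²
P = 2y√(1+z²) = 2×2.12×√(1+2.6²) = 11.81 m
R = A/P = 11.69/11.81 = 0.9893 m
Q = (1/n)·A·R^(2/3)·S^(1/2) = (1/0.039) × 11.69 × 0.9893^(2/3) × 0.0096^(1/2) = 29.15 m³/s
V = Q/A = 29.15/11.69 = 2.494 m/s

2.49 m/s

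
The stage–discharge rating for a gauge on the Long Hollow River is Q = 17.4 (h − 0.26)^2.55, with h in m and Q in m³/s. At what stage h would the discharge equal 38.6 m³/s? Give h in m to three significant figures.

h − h₀ = (Q/C)^(1/b) = (38.6/17.4)^(1/2.55) = 1.367 m
h = 0.26 + 1.367 = 1.627 m

1.63 m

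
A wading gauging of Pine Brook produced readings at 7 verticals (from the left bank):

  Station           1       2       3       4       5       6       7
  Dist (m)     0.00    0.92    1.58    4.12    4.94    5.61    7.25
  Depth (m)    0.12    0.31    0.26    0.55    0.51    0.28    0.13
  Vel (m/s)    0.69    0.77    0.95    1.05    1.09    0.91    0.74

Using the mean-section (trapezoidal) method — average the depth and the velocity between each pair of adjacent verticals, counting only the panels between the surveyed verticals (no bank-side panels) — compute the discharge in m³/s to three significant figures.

2.34 m³/s

Panel 1-2: Δb = 0.92 m, d̄ = (0.12+0.31)/2 = 0.215, v̄ = (0.69+0.77)/2 = 0.73 → q = 0.92×0.215×0.73 = 0.1444 m³/s
Panel 2-3: Δb = 0.66 m, d̄ = (0.31+0.26)/2 = 0.285, v̄ = (0.77+0.95)/2 = 0.86 → q = 0.66×0.285×0.86 = 0.1618 m³/s
Panel 3-4: Δb = 2.54 m, d̄ = (0.26+0.55)/2 = 0.405, v̄ = (0.95+1.05)/2 = 1 → q = 2.54×0.405×1 = 1.029 m³/s
Panel 4-5: Δb = 0.82 m, d̄ = (0.55+0.51)/2 = 0.53, v̄ = (1.05+1.09)/2 = 1.07 → q = 0.82×0.53×1.07 = 0.4650 m³/s
Panel 5-6: Δb = 0.67 m, d̄ = (0.51+0.28)/2 = 0.395, v̄ = (1.09+0.91)/2 = 1 → q = 0.67×0.395×1 = 0.2647 m³/s
Panel 6-7: Δb = 1.64 m, d̄ = (0.28+0.13)/2 = 0.205, v̄ = (0.91+0.74)/2 = 0.825 → q = 1.64×0.205×0.825 = 0.2774 m³/s
Q = Σ q = 2.342 m³/s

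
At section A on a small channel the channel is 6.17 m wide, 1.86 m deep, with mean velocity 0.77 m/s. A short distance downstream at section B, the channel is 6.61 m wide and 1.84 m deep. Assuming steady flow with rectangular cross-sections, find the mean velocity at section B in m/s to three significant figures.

Q = A₁V₁ = (6.17×1.86) × 0.77 = 8.837 m³/s
A₂ = 6.61 × 1.84 = 12.16 m²
V₂ = Q/A₂ = 8.837/12.16 = 0.7266 m/s

0.727 m/s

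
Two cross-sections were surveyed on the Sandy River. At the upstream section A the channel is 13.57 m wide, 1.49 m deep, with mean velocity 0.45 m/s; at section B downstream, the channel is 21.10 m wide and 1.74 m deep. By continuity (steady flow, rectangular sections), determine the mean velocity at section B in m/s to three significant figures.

Q = A₁V₁ = (13.57×1.49) × 0.45 = 9.099 m³/s
A₂ = 21.10 × 1.74 = 36.71 m²
V₂ = Q/A₂ = 9.099/36.71 = 0.2478 m/s

0.248 m/s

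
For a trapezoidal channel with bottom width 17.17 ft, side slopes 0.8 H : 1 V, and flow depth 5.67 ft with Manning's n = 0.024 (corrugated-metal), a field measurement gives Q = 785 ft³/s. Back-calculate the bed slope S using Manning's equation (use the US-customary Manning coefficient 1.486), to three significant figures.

A = (b + z·y)·y = (17.17 + 0.8×5.67)×5.67 = 123.1 ft²
P = b + 2y√(1+z²) = 17.17 + 2×5.67×√(1+0.8²) = 31.69 ft
R = A/P = 123.1/31.69 = 3.883 ft
S = (Q·n / (1.486·A·R^(2/3)))² = (785×0.024 / (1.486×123.1×2.471))² = 0.001739

0.00174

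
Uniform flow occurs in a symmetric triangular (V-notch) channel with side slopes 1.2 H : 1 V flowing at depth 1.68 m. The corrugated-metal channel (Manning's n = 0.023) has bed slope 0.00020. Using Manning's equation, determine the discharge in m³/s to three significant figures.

A = z·y² = 1.2×1.68² = 3.387 m²
P = 2y√(1+z²) = 2×1.68×√(1+1.2²) = 5.248 m
R = A/P = 3.387/5.248 = 0.6453 m
Q = (1/n)·A·R^(2/3)·S^(1/2) = (1/0.023) × 3.387 × 0.6453^(2/3) × 0.00020^(1/2) = 1.555 m³/s

1.56 m³/s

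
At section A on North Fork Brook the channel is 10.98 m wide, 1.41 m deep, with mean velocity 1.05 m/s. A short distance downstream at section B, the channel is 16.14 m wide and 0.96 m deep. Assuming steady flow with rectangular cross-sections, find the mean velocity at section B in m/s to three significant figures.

Q = A₁V₁ = (10.98×1.41) × 1.05 = 16.26 m³/s
A₂ = 16.14 × 0.96 = 15.49 m²
V₂ = Q/A₂ = 16.26/15.49 = 1.049 m/s

1.05 m/s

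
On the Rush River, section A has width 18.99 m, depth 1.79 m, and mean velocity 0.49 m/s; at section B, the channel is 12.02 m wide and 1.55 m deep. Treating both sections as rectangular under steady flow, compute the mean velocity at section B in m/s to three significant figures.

Q = A₁V₁ = (18.99×1.79) × 0.49 = 16.66 m³/s
A₂ = 12.02 × 1.55 = 18.63 m²
V₂ = Q/A₂ = 16.66/18.63 = 0.8940 m/s

0.894 m/s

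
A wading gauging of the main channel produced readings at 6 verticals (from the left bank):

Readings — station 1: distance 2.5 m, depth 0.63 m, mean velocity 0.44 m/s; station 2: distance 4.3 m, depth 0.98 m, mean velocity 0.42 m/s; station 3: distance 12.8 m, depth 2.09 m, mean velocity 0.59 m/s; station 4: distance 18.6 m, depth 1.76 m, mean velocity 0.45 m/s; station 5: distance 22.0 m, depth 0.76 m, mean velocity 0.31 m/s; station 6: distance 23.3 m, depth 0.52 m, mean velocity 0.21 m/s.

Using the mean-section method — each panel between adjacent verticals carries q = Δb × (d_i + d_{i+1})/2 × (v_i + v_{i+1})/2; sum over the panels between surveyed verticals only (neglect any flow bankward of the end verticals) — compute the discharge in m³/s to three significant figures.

Panel 1-2: Δb = 1.8 m, d̄ = (0.63+0.98)/2 = 0.805, v̄ = (0.44+0.42)/2 = 0.43 → q = 1.8×0.805×0.43 = 0.6231 m³/s
Panel 2-3: Δb = 8.5 m, d̄ = (0.98+2.09)/2 = 1.535, v̄ = (0.42+0.59)/2 = 0.505 → q = 8.5×1.535×0.505 = 6.589 m³/s
Panel 3-4: Δb = 5.8 m, d̄ = (2.09+1.76)/2 = 1.925, v̄ = (0.59+0.45)/2 = 0.52 → q = 5.8×1.925×0.52 = 5.806 m³/s
Panel 4-5: Δb = 3.4 m, d̄ = (1.76+0.76)/2 = 1.26, v̄ = (0.45+0.31)/2 = 0.38 → q = 3.4×1.26×0.38 = 1.628 m³/s
Panel 5-6: Δb = 1.3 m, d̄ = (0.76+0.52)/2 = 0.64, v̄ = (0.31+0.21)/2 = 0.26 → q = 1.3×0.64×0.26 = 0.2163 m³/s
Q = Σ q = 14.86 m³/s

14.9 m³/s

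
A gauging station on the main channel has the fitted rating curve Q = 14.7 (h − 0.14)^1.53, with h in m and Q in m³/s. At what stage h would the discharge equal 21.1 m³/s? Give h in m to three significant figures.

1.41 m

h − h₀ = (Q/C)^(1/b) = (21.1/14.7)^(1/1.53) = 1.266 m
h = 0.14 + 1.266 = 1.406 m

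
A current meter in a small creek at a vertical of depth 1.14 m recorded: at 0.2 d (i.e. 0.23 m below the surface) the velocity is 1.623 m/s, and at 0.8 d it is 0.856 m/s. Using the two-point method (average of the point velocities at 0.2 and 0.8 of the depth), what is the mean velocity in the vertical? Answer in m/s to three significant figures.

v̄ = (1.623 + 0.856) / 2 = 1.240 m/s

1.24 m/s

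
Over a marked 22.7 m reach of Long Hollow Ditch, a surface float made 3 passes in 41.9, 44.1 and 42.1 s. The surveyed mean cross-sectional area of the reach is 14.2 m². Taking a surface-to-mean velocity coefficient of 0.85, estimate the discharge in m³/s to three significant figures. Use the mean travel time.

6.42 m³/s

t̄ = (41.9 + 44.1 + 42.1) / 3 = 42.7 s
v_surface = L / t̄ = 22.7 / 42.7 = 0.5316 m/s
v_mean = 0.85 × 0.5316 = 0.4519 m/s
Q = A × v_mean = 14.2 × 0.4519 = 6.417 m³/s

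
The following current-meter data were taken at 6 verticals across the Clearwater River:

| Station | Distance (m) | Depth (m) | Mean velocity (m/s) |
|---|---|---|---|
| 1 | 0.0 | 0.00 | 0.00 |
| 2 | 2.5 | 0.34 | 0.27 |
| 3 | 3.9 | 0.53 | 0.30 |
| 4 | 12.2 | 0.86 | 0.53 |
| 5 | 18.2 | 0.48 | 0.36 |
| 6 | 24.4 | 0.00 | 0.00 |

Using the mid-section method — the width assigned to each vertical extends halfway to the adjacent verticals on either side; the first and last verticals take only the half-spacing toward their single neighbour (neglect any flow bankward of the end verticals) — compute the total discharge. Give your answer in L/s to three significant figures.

5260 L/s

w_2 = (3.9 − 0.0)/2 = 1.95 m; q_2 = 0.27 × 0.34 × 1.95 = 0.1790 m³/s
w_3 = (12.2 − 2.5)/2 = 4.85 m; q_3 = 0.30 × 0.53 × 4.85 = 0.7712 m³/s
w_4 = (18.2 − 3.9)/2 = 7.15 m; q_4 = 0.53 × 0.86 × 7.15 = 3.259 m³/s
w_5 = (24.4 − 12.2)/2 = 6.1 m; q_5 = 0.36 × 0.48 × 6.1 = 1.054 m³/s
Stations 1, 6 contribute zero (depth or velocity is 0).
Q = Σ qᵢ = 5.263 m³/s
= 5.263 × 1000 = 5263 L/s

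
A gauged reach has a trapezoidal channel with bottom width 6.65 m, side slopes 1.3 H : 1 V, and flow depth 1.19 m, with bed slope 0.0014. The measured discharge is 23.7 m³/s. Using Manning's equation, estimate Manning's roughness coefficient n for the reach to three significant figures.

A = (b + z·y)·y = (6.65 + 1.3×1.19)×1.19 = 9.754 m²
P = b + 2y√(1+z²) = 6.65 + 2×1.19×√(1+1.3²) = 10.55 m
R = A/P = 9.754/10.55 = 0.9243 m
n = (1/Q)·A·R^(2/3)·S^(1/2) = (1/23.7) × 9.754 × 0.9489 × 0.03742 = 0.01461

0.0146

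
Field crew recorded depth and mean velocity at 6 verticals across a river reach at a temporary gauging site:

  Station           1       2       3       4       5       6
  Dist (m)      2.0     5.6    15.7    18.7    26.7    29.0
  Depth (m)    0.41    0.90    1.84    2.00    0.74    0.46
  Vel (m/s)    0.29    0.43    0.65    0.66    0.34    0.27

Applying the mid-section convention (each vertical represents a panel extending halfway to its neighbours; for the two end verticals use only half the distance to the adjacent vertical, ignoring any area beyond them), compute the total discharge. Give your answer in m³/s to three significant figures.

19.4 m³/s

w_1 = (5.6 − 2.0)/2 = 1.8 m; q_1 = 0.29 × 0.41 × 1.8 = 0.2140 m³/s
w_2 = (15.7 − 2.0)/2 = 6.85 m; q_2 = 0.43 × 0.90 × 6.85 = 2.651 m³/s
w_3 = (18.7 − 5.6)/2 = 6.55 m; q_3 = 0.65 × 1.84 × 6.55 = 7.834 m³/s
w_4 = (26.7 − 15.7)/2 = 5.5 m; q_4 = 0.66 × 2.00 × 5.5 = 7.260 m³/s
w_5 = (29.0 − 18.7)/2 = 5.15 m; q_5 = 0.34 × 0.74 × 5.15 = 1.296 m³/s
w_6 = (29.0 − 26.7)/2 = 1.15 m; q_6 = 0.27 × 0.46 × 1.15 = 0.1428 m³/s
Q = Σ qᵢ = 19.40 m³/s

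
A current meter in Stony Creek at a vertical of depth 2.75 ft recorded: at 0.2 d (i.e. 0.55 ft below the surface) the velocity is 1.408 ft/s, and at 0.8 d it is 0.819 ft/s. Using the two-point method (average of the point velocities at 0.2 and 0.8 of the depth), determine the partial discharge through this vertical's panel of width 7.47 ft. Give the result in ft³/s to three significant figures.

22.9 ft³/s

v̄ = (1.408 + 0.819) / 2 = 1.114 ft/s
q = v̄ × d × w = 1.114 × 2.75 × 7.47 = 22.87 ft³/s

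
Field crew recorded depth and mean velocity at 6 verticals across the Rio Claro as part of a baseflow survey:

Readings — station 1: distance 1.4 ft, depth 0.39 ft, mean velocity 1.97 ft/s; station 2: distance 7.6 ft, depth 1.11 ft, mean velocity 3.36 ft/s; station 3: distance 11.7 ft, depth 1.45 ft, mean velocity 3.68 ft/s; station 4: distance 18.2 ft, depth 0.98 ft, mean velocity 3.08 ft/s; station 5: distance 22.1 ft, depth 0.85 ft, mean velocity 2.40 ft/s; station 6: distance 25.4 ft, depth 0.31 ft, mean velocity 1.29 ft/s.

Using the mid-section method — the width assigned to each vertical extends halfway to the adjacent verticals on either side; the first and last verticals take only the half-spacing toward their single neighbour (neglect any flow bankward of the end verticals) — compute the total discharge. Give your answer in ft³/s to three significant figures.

73.6 ft³/s

w_1 = (7.6 − 1.4)/2 = 3.1 ft; q_1 = 1.97 × 0.39 × 3.1 = 2.382 ft³/s
w_2 = (11.7 − 1.4)/2 = 5.15 ft; q_2 = 3.36 × 1.11 × 5.15 = 19.21 ft³/s
w_3 = (18.2 − 7.6)/2 = 5.3 ft; q_3 = 3.68 × 1.45 × 5.3 = 28.28 ft³/s
w_4 = (22.1 − 11.7)/2 = 5.2 ft; q_4 = 3.08 × 0.98 × 5.2 = 15.70 ft³/s
w_5 = (25.4 − 18.2)/2 = 3.6 ft; q_5 = 2.40 × 0.85 × 3.6 = 7.344 ft³/s
w_6 = (25.4 − 22.1)/2 = 1.65 ft; q_6 = 1.29 × 0.31 × 1.65 = 0.6598 ft³/s
Q = Σ qᵢ = 73.57 ft³/s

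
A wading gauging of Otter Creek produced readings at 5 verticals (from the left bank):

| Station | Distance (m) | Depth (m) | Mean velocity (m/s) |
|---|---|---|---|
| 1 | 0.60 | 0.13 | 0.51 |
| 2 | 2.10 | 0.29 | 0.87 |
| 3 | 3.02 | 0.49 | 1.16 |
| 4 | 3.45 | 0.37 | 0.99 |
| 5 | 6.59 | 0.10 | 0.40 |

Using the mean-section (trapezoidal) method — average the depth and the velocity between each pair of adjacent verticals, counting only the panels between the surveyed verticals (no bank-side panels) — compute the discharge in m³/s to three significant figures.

1.29 m³/s

Panel 1-2: Δb = 1.5 m, d̄ = (0.13+0.29)/2 = 0.21, v̄ = (0.51+0.87)/2 = 0.69 → q = 1.5×0.21×0.69 = 0.2174 m³/s
Panel 2-3: Δb = 0.92 m, d̄ = (0.29+0.49)/2 = 0.39, v̄ = (0.87+1.16)/2 = 1.015 → q = 0.92×0.39×1.015 = 0.3642 m³/s
Panel 3-4: Δb = 0.43 m, d̄ = (0.49+0.37)/2 = 0.43, v̄ = (1.16+0.99)/2 = 1.075 → q = 0.43×0.43×1.075 = 0.1988 m³/s
Panel 4-5: Δb = 3.14 m, d̄ = (0.37+0.10)/2 = 0.235, v̄ = (0.99+0.40)/2 = 0.695 → q = 3.14×0.235×0.695 = 0.5128 m³/s
Q = Σ q = 1.293 m³/s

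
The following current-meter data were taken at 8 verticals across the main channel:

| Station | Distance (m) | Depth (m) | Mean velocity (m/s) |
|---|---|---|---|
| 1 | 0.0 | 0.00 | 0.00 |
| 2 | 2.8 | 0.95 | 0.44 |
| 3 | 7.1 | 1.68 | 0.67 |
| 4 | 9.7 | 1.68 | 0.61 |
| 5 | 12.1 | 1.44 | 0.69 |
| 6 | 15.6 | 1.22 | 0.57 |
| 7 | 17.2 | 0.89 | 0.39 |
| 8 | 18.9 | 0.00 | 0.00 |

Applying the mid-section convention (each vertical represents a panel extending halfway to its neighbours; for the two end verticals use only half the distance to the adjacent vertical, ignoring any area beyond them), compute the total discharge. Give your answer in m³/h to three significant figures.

w_2 = (7.1 − 0.0)/2 = 3.55 m; q_2 = 0.44 × 0.95 × 3.55 = 1.484 m³/s
w_3 = (9.7 − 2.8)/2 = 3.45 m; q_3 = 0.67 × 1.68 × 3.45 = 3.883 m³/s
w_4 = (12.1 − 7.1)/2 = 2.5 m; q_4 = 0.61 × 1.68 × 2.5 = 2.562 m³/s
w_5 = (15.6 − 9.7)/2 = 2.95 m; q_5 = 0.69 × 1.44 × 2.95 = 2.931 m³/s
w_6 = (17.2 − 12.1)/2 = 2.55 m; q_6 = 0.57 × 1.22 × 2.55 = 1.773 m³/s
w_7 = (18.9 − 15.6)/2 = 1.65 m; q_7 = 0.39 × 0.89 × 1.65 = 0.5727 m³/s
Stations 1, 8 contribute zero (depth or velocity is 0).
Q = Σ qᵢ = 13.21 m³/s
= 13.21 × 3600 = 47540 m³/h

47500 m³/h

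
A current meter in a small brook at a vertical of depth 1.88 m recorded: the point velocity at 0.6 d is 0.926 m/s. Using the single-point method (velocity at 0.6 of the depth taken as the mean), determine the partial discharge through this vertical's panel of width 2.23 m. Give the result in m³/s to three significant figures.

v̄ = v₀.₆ = 0.926 m/s
q = v̄ × d × w = 0.9260 × 1.88 × 2.23 = 3.882 m³/s

3.88 m³/s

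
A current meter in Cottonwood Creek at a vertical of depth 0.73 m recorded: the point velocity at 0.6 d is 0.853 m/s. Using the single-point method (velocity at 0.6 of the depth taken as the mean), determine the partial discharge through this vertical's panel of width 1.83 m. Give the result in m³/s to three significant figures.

1.14 m³/s

v̄ = v₀.₆ = 0.853 m/s
q = v̄ × d × w = 0.8530 × 0.73 × 1.83 = 1.140 m³/s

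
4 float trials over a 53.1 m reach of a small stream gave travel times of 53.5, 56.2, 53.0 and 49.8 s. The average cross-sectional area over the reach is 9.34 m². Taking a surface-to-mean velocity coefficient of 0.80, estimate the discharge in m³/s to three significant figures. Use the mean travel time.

7.47 m³/s

t̄ = (53.5 + 56.2 + 53.0 + 49.8) / 4 = 53.125 s
v_surface = L / t̄ = 53.1 / 53.125 = 0.9995 m/s
v_mean = 0.80 × 0.9995 = 0.7996 m/s
Q = A × v_mean = 9.34 × 0.7996 = 7.468 m³/s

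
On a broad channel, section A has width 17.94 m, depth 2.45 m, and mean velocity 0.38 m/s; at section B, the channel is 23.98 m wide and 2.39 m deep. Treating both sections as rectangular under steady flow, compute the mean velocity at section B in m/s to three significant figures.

0.291 m/s

Q = A₁V₁ = (17.94×2.45) × 0.38 = 16.70 m³/s
A₂ = 23.98 × 2.39 = 57.31 m²
V₂ = Q/A₂ = 16.70/57.31 = 0.2914 m/s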